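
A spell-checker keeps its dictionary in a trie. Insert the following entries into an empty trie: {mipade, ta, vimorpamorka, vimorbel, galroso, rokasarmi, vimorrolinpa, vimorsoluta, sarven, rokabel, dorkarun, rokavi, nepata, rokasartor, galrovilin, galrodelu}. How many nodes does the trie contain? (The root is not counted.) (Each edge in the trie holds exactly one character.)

89

For each word, the new-node count is its length minus the longest prefix already in the trie:
  "mipade" → 6 new (m, i, p, a, d, e)
  "ta" → 2 new (t, a)
  "vimorpamorka" → 12 new (v, i, m, o, r, p, a, m, o, r, k, a)
  "vimorbel" → prefix "vimor" already present; 3 new (b, e, l)
  "galroso" → 7 new (g, a, l, r, o, s, o)
  "rokasarmi" → 9 new (r, o, k, a, s, a, r, m, i)
  "vimorrolinpa" → prefix "vimor" already present; 7 new (r, o, l, i, n, p, a)
  "vimorsoluta" → prefix "vimor" already present; 6 new (s, o, l, u, t, a)
  "sarven" → 6 new (s, a, r, v, e, n)
  "rokabel" → prefix "roka" already present; 3 new (b, e, l)
  "dorkarun" → 8 new (d, o, r, k, a, r, u, n)
  "rokavi" → prefix "roka" already present; 2 new (v, i)
  "nepata" → 6 new (n, e, p, a, t, a)
  "rokasartor" → prefix "rokasar" already present; 3 new (t, o, r)
  "galrovilin" → prefix "galro" already present; 5 new (v, i, l, i, n)
  "galrodelu" → prefix "galro" already present; 4 new (d, e, l, u)
Total nodes = 6 + 2 + 12 + 3 + 7 + 9 + 7 + 6 + 6 + 3 + 8 + 2 + 6 + 3 + 5 + 4 = 89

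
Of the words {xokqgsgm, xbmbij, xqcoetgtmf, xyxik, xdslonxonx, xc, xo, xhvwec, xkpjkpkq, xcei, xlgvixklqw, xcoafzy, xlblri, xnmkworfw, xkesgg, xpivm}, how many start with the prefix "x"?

16

Filter for entries beginning with "x":
Words under "x": xbmbij, xc, xcei, xcoafzy, xdslonxonx, xhvwec, xkesgg, xkpjkpkq, xlblri, xlgvixklqw, xnmkworfw, xo, xokqgsgm, xpivm, xqcoetgtmf, xyxik
Count: 16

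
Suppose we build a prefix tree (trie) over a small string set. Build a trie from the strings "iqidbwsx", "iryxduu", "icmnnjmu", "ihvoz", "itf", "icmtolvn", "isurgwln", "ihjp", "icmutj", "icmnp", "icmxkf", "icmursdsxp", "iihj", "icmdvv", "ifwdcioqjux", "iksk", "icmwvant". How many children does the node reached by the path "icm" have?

Follow the path "icm" to its node, then look at its outgoing edges.
Characters that immediately follow "icm" among the stored strings: {d, n, t, u, w, x}.
That node has 6 child edges.

6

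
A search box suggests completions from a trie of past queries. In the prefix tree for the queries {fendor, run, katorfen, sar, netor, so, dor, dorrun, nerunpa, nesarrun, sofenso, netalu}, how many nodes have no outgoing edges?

10

A leaf is a node with no children — equivalently, the end of a word that is not a proper prefix of any other stored word.
Those words: "dorrun", "fendor", "katorfen", "nerunpa", "nesarrun", "netalu", "netor", "run", "sar", "sofenso"
Leaf count: 10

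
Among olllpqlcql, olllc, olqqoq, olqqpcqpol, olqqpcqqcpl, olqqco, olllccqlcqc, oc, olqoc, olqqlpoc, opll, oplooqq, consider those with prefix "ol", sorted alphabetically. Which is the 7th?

Words with prefix "ol", in lexicographic order: "olllc", "olllccqlcqc", "olllpqlcql", "olqoc", "olqqco", "olqqlpoc", "olqqoq", "olqqpcqpol", "olqqpcqqcpl"
Position 7: olqqoq

olqqoq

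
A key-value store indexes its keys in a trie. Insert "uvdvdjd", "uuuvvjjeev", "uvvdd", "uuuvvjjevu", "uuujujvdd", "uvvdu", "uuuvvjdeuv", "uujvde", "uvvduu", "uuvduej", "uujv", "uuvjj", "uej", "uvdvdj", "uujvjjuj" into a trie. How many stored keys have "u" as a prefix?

15

Filter for entries beginning with "u":
Words under "u": uej, uujv, uujvde, uujvjjuj, uuujujvdd, uuuvvjdeuv, uuuvvjjeev, uuuvvjjevu, uuvduej, uuvjj, uvdvdj, uvdvdjd, uvvdd, uvvdu, uvvduu
Count: 15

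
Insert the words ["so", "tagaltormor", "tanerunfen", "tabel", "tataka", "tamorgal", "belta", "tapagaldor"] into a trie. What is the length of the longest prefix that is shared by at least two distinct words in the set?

2

Equivalently: take the maximum, over all pairs, of their longest common prefix length.
"tabel" and "tagaltormor" agree on "ta" (2 characters) before diverging; nothing deeper is shared.
Longest shared-prefix length: 2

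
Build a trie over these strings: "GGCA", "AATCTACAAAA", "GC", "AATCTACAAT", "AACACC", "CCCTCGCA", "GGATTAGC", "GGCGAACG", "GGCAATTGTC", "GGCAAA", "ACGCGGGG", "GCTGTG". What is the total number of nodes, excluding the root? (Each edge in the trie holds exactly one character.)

Trace insertions, counting only characters that open a new branch:
  "GGCA" → 4 new (G, G, C, A)
  "AATCTACAAAA" → 11 new (A, A, T, C, T, A, C, A, A, A, A)
  "GC" → prefix "G" already present; 1 new (C)
  "AATCTACAAT" → prefix "AATCTACAA" already present; 1 new (T)
  "AACACC" → prefix "AA" already present; 4 new (C, A, C, C)
  "CCCTCGCA" → 8 new (C, C, C, T, C, G, C, A)
  "GGATTAGC" → prefix "GG" already present; 6 new (A, T, T, A, G, C)
  "GGCGAACG" → prefix "GGC" already present; 5 new (G, A, A, C, G)
  "GGCAATTGTC" → prefix "GGCA" already present; 6 new (A, T, T, G, T, C)
  "GGCAAA" → prefix "GGCAA" already present; 1 new (A)
  "ACGCGGGG" → prefix "A" already present; 7 new (C, G, C, G, G, G, G)
  "GCTGTG" → prefix "GC" already present; 4 new (T, G, T, G)
Total nodes = 4 + 11 + 1 + 1 + 4 + 8 + 6 + 5 + 6 + 1 + 7 + 4 = 58

58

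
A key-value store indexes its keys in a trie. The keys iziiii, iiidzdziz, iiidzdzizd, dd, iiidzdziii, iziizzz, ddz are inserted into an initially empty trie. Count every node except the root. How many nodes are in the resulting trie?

Insert word by word; a character creates a node only if that edge doesn't already exist:
  "iziiii" → 6 new (i, z, i, i, i, i)
  "iiidzdziz" → prefix "i" already present; 8 new (i, i, d, z, d, z, i, z)
  "iiidzdzizd" → prefix "iiidzdziz" already present; 1 new (d)
  "dd" → 2 new (d, d)
  "iiidzdziii" → prefix "iiidzdzi" already present; 2 new (i, i)
  "iziizzz" → prefix "izii" already present; 3 new (z, z, z)
  "ddz" → prefix "dd" already present; 1 new (z)
Total nodes = 6 + 8 + 1 + 2 + 2 + 3 + 1 = 23

23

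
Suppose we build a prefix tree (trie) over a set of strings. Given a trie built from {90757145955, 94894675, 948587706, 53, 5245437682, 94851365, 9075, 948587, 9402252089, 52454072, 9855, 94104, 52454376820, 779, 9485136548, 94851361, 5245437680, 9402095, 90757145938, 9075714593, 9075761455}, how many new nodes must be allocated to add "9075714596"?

The longest prefix of "9075714596" already in the trie is "907571459" (length 9).
New nodes needed: |"9075714596"| − 9 = 10 − 9 = 1.

1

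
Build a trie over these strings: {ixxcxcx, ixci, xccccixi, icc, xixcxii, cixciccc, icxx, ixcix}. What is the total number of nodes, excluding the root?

36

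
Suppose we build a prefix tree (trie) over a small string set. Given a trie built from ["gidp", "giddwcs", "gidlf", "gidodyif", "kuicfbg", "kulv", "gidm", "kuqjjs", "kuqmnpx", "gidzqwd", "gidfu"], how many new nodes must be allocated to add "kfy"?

The longest prefix of "kfy" already in the trie is "k" (length 1).
New nodes needed: |"kfy"| − 1 = 3 − 1 = 2.

2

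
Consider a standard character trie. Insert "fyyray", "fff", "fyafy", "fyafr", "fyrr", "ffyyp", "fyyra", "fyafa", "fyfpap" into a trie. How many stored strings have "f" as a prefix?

Filter for entries beginning with "f":
Matches: "fff", "ffyyp", "fyafa", "fyafr", "fyafy", "fyfpap", "fyrr", "fyyra", "fyyray"
Count: 9

9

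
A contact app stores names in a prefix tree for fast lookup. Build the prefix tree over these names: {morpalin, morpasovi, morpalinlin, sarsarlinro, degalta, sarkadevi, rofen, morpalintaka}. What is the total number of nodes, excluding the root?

For each word, the new-node count is its length minus the longest prefix already in the trie:
  "morpalin" → 8 new (m, o, r, p, a, l, i, n)
  "morpasovi" → prefix "morpa" already present; 4 new (s, o, v, i)
  "morpalinlin" → prefix "morpalin" already present; 3 new (l, i, n)
  "sarsarlinro" → 11 new (s, a, r, s, a, r, l, i, n, r, o)
  "degalta" → 7 new (d, e, g, a, l, t, a)
  "sarkadevi" → prefix "sar" already present; 6 new (k, a, d, e, v, i)
  "rofen" → 5 new (r, o, f, e, n)
  "morpalintaka" → prefix "morpalin" already present; 4 new (t, a, k, a)
Total nodes = 8 + 4 + 3 + 11 + 7 + 6 + 5 + 4 = 48

48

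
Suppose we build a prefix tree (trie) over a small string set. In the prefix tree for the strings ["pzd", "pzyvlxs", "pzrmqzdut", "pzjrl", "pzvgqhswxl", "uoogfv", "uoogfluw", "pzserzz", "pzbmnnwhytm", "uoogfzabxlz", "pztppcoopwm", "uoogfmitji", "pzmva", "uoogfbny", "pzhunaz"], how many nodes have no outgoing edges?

15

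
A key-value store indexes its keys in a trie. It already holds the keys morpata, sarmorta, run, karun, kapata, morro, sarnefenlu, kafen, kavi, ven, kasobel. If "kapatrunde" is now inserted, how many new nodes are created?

Walking "kapatrunde" from the root, the first 5 characters ("kapat") follow existing edges; "r" is the first miss.
So 10 − 5 = 5 new nodes.

5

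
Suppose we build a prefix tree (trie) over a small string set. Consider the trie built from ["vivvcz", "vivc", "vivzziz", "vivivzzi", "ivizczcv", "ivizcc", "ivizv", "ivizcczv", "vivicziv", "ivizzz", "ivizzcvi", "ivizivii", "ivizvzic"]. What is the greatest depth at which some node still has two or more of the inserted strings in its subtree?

6

Equivalently: take the maximum, over all pairs, of their longest common prefix length.
"ivizcc" and "ivizcczv" agree on "ivizcc" (6 characters) before diverging; nothing deeper is shared.
Longest shared-prefix length: 6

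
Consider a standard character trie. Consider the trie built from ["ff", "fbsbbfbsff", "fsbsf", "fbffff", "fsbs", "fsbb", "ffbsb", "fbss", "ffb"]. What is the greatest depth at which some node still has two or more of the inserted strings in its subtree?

4

Look for the deepest trie node that still has at least two words in its subtree.
"fsbs" and "fsbsf" agree on "fsbs" (4 characters) before diverging; nothing deeper is shared.
Longest shared-prefix length: 4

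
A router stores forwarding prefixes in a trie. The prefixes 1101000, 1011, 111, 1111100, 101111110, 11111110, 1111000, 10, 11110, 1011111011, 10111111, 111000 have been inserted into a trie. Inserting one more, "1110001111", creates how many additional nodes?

4

"111000" is already a path in the trie; the remaining "1111" must be added.
Each of the 4 remaining characters creates one node.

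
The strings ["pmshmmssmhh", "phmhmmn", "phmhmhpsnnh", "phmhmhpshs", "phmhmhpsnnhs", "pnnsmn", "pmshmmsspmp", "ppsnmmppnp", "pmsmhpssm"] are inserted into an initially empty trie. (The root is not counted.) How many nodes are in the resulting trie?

49

For each word, the new-node count is its length minus the longest prefix already in the trie:
  "pmshmmssmhh" → 11 new (p, m, s, h, m, m, s, s, m, h, h)
  "phmhmmn" → prefix "p" already present; 6 new (h, m, h, m, m, n)
  "phmhmhpsnnh" → prefix "phmhm" already present; 6 new (h, p, s, n, n, h)
  "phmhmhpshs" → prefix "phmhmhps" already present; 2 new (h, s)
  "phmhmhpsnnhs" → prefix "phmhmhpsnnh" already present; 1 new (s)
  "pnnsmn" → prefix "p" already present; 5 new (n, n, s, m, n)
  "pmshmmsspmp" → prefix "pmshmmss" already present; 3 new (p, m, p)
  "ppsnmmppnp" → prefix "p" already present; 9 new (p, s, n, m, m, p, p, n, p)
  "pmsmhpssm" → prefix "pms" already present; 6 new (m, h, p, s, s, m)
Total nodes = 11 + 6 + 6 + 2 + 1 + 5 + 3 + 9 + 6 = 49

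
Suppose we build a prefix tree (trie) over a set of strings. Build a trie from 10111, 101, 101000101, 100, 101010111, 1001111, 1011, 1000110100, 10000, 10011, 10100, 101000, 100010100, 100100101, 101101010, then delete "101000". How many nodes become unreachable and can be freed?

After clearing the end-marker at "101000", prune upward until reaching a node still needed by another word.
Every node on "101000" is still needed (e.g. by "101000101"), so nothing is freed.
Nodes removed: 0

0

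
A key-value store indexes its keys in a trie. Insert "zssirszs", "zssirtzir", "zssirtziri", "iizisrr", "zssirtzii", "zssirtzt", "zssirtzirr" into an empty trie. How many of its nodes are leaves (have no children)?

6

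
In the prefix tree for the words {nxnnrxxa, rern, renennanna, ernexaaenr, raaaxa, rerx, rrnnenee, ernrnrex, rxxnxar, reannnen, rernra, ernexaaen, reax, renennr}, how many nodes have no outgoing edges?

Leaves are exactly the stored words that no other stored word extends.
Those words: "ernexaaenr", "ernrnrex", "nxnnrxxa", "raaaxa", "reannnen", "reax", "renennanna", "renennr", "rernra", "rerx", "rrnnenee", "rxxnxar"
Leaf count: 12

12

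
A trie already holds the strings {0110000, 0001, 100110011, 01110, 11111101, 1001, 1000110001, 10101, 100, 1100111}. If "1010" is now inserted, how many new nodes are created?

0

"1010" is already a full path in the trie; only an end-marker is added.
No new nodes are needed: 0.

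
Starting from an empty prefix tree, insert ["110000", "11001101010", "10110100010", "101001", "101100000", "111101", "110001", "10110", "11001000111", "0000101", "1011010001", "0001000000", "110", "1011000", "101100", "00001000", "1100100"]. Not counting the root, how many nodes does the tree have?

57

Trace insertions, counting only characters that open a new branch:
  "110000" → 6 new (1, 1, 0, 0, 0, 0)
  "11001101010" → prefix "1100" already present; 7 new (1, 1, 0, 1, 0, 1, 0)
  "10110100010" → prefix "1" already present; 10 new (0, 1, 1, 0, 1, 0, 0, 0, 1, 0)
  "101001" → prefix "101" already present; 3 new (0, 0, 1)
  "101100000" → prefix "10110" already present; 4 new (0, 0, 0, 0)
  "111101" → prefix "11" already present; 4 new (1, 1, 0, 1)
  "110001" → prefix "11000" already present; 1 new (1)
  "10110" → prefix "10110" already present; 0 new (none)
  "11001000111" → prefix "11001" already present; 6 new (0, 0, 0, 1, 1, 1)
  "0000101" → 7 new (0, 0, 0, 0, 1, 0, 1)
  "1011010001" → prefix "1011010001" already present; 0 new (none)
  "0001000000" → prefix "000" already present; 7 new (1, 0, 0, 0, 0, 0, 0)
  "110" → prefix "110" already present; 0 new (none)
  "1011000" → prefix "1011000" already present; 0 new (none)
  "101100" → prefix "101100" already present; 0 new (none)
  "00001000" → prefix "000010" already present; 2 new (0, 0)
  "1100100" → prefix "1100100" already present; 0 new (none)
Total nodes = 6 + 7 + 10 + 3 + 4 + 4 + 1 + 0 + 6 + 7 + 0 + 7 + 0 + 0 + 0 + 2 + 0 = 57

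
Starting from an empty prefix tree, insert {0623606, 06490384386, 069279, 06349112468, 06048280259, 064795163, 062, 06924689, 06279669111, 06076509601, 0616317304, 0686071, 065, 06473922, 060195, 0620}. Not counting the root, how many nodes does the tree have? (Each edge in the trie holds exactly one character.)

Trace insertions, counting only characters that open a new branch:
  "0623606" → 7 new (0, 6, 2, 3, 6, 0, 6)
  "06490384386" → prefix "06" already present; 9 new (4, 9, 0, 3, 8, 4, 3, 8, 6)
  "069279" → prefix "06" already present; 4 new (9, 2, 7, 9)
  "06349112468" → prefix "06" already present; 9 new (3, 4, 9, 1, 1, 2, 4, 6, 8)
  "06048280259" → prefix "06" already present; 9 new (0, 4, 8, 2, 8, 0, 2, 5, 9)
  "064795163" → prefix "064" already present; 6 new (7, 9, 5, 1, 6, 3)
  "062" → prefix "062" already present; 0 new (none)
  "06924689" → prefix "0692" already present; 4 new (4, 6, 8, 9)
  "06279669111" → prefix "062" already present; 8 new (7, 9, 6, 6, 9, 1, 1, 1)
  "06076509601" → prefix "060" already present; 8 new (7, 6, 5, 0, 9, 6, 0, 1)
  "0616317304" → prefix "06" already present; 8 new (1, 6, 3, 1, 7, 3, 0, 4)
  "0686071" → prefix "06" already present; 5 new (8, 6, 0, 7, 1)
  "065" → prefix "06" already present; 1 new (5)
  "06473922" → prefix "0647" already present; 4 new (3, 9, 2, 2)
  "060195" → prefix "060" already present; 3 new (1, 9, 5)
  "0620" → prefix "062" already present; 1 new (0)
Total nodes = 7 + 9 + 4 + 9 + 9 + 6 + 0 + 4 + 8 + 8 + 8 + 5 + 1 + 4 + 3 + 1 = 86

86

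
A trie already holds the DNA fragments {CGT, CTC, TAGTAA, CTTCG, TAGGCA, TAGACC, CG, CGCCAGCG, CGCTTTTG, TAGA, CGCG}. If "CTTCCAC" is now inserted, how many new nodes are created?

The longest prefix of "CTTCCAC" already in the trie is "CTTC" (length 4).
So 7 − 4 = 3 new nodes.

3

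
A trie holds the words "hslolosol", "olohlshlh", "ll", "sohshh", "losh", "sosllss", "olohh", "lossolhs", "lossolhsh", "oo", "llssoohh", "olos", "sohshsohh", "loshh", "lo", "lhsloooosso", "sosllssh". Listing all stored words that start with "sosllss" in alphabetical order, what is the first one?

sosllss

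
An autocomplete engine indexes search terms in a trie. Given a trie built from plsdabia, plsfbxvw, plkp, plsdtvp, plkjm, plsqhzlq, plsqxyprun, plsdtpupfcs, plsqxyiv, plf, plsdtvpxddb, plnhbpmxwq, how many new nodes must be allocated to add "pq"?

The longest prefix of "pq" already in the trie is "p" (length 1).
Each of the 1 remaining characters creates one node.

1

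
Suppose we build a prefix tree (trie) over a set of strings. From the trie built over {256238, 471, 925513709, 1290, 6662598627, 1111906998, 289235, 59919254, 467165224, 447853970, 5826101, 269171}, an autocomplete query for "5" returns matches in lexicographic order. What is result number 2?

59919254

DFS of the "5" subtree visits, in order: "5826101", "59919254"
Position 2: 59919254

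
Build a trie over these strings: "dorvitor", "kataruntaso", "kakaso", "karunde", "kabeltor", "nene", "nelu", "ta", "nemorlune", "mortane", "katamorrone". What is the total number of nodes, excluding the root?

63

Trace insertions, counting only characters that open a new branch:
  "dorvitor" → 8 new (d, o, r, v, i, t, o, r)
  "kataruntaso" → 11 new (k, a, t, a, r, u, n, t, a, s, o)
  "kakaso" → prefix "ka" already present; 4 new (k, a, s, o)
  "karunde" → prefix "ka" already present; 5 new (r, u, n, d, e)
  "kabeltor" → prefix "ka" already present; 6 new (b, e, l, t, o, r)
  "nene" → 4 new (n, e, n, e)
  "nelu" → prefix "ne" already present; 2 new (l, u)
  "ta" → 2 new (t, a)
  "nemorlune" → prefix "ne" already present; 7 new (m, o, r, l, u, n, e)
  "mortane" → 7 new (m, o, r, t, a, n, e)
  "katamorrone" → prefix "kata" already present; 7 new (m, o, r, r, o, n, e)
Total nodes = 8 + 11 + 4 + 5 + 6 + 4 + 2 + 2 + 7 + 7 + 7 = 63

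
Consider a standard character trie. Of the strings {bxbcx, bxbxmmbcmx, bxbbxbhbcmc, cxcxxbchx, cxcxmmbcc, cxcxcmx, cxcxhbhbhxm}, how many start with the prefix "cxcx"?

4

Filter for entries beginning with "cxcx":
Matches: "cxcxcmx", "cxcxhbhbhxm", "cxcxmmbcc", "cxcxxbchx"
Count: 4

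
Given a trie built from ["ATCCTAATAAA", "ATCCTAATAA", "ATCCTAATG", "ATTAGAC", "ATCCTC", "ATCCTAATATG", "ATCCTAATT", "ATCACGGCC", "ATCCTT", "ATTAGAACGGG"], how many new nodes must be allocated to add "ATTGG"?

2

The longest prefix of "ATTGG" already in the trie is "ATT" (length 3).
So 5 − 3 = 2 new nodes.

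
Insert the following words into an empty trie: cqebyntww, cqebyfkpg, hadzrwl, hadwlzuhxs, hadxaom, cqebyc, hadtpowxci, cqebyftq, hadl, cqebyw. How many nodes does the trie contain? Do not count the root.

43

Trace insertions, counting only characters that open a new branch:
  "cqebyntww" → 9 new (c, q, e, b, y, n, t, w, w)
  "cqebyfkpg" → prefix "cqeby" already present; 4 new (f, k, p, g)
  "hadzrwl" → 7 new (h, a, d, z, r, w, l)
  "hadwlzuhxs" → prefix "had" already present; 7 new (w, l, z, u, h, x, s)
  "hadxaom" → prefix "had" already present; 4 new (x, a, o, m)
  "cqebyc" → prefix "cqeby" already present; 1 new (c)
  "hadtpowxci" → prefix "had" already present; 7 new (t, p, o, w, x, c, i)
  "cqebyftq" → prefix "cqebyf" already present; 2 new (t, q)
  "hadl" → prefix "had" already present; 1 new (l)
  "cqebyw" → prefix "cqeby" already present; 1 new (w)
Total nodes = 9 + 4 + 7 + 7 + 4 + 1 + 7 + 2 + 1 + 1 = 43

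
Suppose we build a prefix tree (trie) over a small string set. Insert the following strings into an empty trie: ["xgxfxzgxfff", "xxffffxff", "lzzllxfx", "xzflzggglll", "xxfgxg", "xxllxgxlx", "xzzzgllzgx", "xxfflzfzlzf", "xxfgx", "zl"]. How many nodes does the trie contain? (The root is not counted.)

Trace insertions, counting only characters that open a new branch:
  "xgxfxzgxfff" → 11 new (x, g, x, f, x, z, g, x, f, f, f)
  "xxffffxff" → prefix "x" already present; 8 new (x, f, f, f, f, x, f, f)
  "lzzllxfx" → 8 new (l, z, z, l, l, x, f, x)
  "xzflzggglll" → prefix "x" already present; 10 new (z, f, l, z, g, g, g, l, l, l)
  "xxfgxg" → prefix "xxf" already present; 3 new (g, x, g)
  "xxllxgxlx" → prefix "xx" already present; 7 new (l, l, x, g, x, l, x)
  "xzzzgllzgx" → prefix "xz" already present; 8 new (z, z, g, l, l, z, g, x)
  "xxfflzfzlzf" → prefix "xxff" already present; 7 new (l, z, f, z, l, z, f)
  "xxfgx" → prefix "xxfgx" already present; 0 new (none)
  "zl" → 2 new (z, l)
Total nodes = 11 + 8 + 8 + 10 + 3 + 7 + 8 + 7 + 0 + 2 = 64

64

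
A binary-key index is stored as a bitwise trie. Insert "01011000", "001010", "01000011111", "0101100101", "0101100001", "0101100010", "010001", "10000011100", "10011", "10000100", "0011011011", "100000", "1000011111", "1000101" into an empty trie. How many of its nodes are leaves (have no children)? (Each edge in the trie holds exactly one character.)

Leaves are exactly the stored words that no other stored word extends.
Those words: "001010", "0011011011", "01000011111", "010001", "0101100001", "0101100010", "0101100101", "10000011100", "10000100", "1000011111", "1000101", "10011"
Leaf count: 12

12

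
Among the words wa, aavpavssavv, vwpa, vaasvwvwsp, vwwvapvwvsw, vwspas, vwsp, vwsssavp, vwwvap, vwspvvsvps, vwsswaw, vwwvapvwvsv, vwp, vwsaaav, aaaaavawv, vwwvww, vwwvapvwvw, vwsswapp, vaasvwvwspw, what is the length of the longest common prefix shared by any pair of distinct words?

10

Look for the deepest trie node that still has at least two words in its subtree.
"vaasvwvwsp" and "vaasvwvwspw" agree on "vaasvwvwsp" (10 characters) before diverging; nothing deeper is shared.
Longest shared-prefix length: 10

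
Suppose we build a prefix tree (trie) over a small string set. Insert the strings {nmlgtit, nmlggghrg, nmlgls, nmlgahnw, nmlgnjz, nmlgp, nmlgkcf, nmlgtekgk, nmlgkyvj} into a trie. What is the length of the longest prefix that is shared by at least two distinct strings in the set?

The deepest shared node is where two words last agree before diverging.
e.g. "nmlgkcf" and "nmlgkyvj" share the prefix "nmlgk" of length 5; no pair shares a longer one.
Longest shared-prefix length: 5

5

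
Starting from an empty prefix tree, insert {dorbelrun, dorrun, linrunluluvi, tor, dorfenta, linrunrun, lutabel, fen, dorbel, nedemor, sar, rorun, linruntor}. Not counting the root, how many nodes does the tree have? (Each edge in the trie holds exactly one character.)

62

For each word, the new-node count is its length minus the longest prefix already in the trie:
  "dorbelrun" → 9 new (d, o, r, b, e, l, r, u, n)
  "dorrun" → prefix "dor" already present; 3 new (r, u, n)
  "linrunluluvi" → 12 new (l, i, n, r, u, n, l, u, l, u, v, i)
  "tor" → 3 new (t, o, r)
  "dorfenta" → prefix "dor" already present; 5 new (f, e, n, t, a)
  "linrunrun" → prefix "linrun" already present; 3 new (r, u, n)
  "lutabel" → prefix "l" already present; 6 new (u, t, a, b, e, l)
  "fen" → 3 new (f, e, n)
  "dorbel" → prefix "dorbel" already present; 0 new (none)
  "nedemor" → 7 new (n, e, d, e, m, o, r)
  "sar" → 3 new (s, a, r)
  "rorun" → 5 new (r, o, r, u, n)
  "linruntor" → prefix "linrun" already present; 3 new (t, o, r)
Total nodes = 9 + 3 + 12 + 3 + 5 + 3 + 6 + 3 + 0 + 7 + 3 + 5 + 3 = 62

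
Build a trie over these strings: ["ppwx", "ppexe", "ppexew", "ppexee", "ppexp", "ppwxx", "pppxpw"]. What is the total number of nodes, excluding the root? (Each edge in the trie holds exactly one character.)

15

Trie structure (* marks end of a word):
(root)
└─ p
   └─ p
      ├─ e
      │  └─ x
      │     ├─ e *
      │     │  ├─ e *
      │     │  └─ w *
      │     └─ p *
      ├─ p
      │  └─ x
      │     └─ p
      │        └─ w *
      └─ w
         └─ x *
            └─ x *
Counting every labelled node above: 15.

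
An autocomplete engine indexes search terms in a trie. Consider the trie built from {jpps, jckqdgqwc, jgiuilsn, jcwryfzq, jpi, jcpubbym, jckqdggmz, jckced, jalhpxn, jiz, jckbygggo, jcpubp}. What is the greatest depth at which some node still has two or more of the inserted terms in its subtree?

6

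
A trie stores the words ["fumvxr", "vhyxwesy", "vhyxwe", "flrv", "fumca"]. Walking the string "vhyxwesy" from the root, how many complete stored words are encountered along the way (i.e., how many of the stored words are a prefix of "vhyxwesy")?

2

Check each prefix of "vhyxwesy" against the stored set — each match is an end-marker on the path.
Prefixes of the query that are stored words: "vhyxwe", "vhyxwesy"
Count: 2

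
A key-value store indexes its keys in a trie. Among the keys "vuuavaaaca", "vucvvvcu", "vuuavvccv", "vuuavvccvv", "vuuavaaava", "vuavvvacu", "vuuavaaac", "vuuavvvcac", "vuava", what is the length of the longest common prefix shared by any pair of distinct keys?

The deepest shared node is where two words last agree before diverging.
e.g. "vuuavaaac" and "vuuavaaaca" share the prefix "vuuavaaac" of length 9; no pair shares a longer one.
Longest shared-prefix length: 9

9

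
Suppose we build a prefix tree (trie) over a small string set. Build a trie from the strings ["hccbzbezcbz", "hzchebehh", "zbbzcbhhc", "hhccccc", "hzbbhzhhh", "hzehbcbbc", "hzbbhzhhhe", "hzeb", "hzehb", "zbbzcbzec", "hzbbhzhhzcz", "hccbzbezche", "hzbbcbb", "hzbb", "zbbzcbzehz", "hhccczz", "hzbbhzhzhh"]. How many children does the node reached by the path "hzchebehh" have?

Follow the path "hzchebehh" to its node, then look at its outgoing edges.
No stored string extends past "hzchebehh".
That node has 0 child edges.

0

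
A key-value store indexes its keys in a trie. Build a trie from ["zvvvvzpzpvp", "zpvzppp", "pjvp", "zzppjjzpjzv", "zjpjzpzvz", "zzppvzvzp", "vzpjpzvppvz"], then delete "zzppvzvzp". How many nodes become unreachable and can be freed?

After clearing the end-marker at "zzppvzvzp", prune upward until reaching a node still needed by another word.
The suffix "vzvzp" (5 nodes) is used only by "zzppvzvzp"; the node for "zzpp" still has the child "j", so pruning stops there.
Nodes removed: 5

5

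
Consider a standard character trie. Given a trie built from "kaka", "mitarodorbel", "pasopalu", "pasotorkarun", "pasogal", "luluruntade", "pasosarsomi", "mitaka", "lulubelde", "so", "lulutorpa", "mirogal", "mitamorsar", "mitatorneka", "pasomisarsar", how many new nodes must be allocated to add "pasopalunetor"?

Walking "pasopalunetor" from the root, the first 8 characters ("pasopalu") follow existing edges; "n" is the first miss.
New nodes needed: |"pasopalunetor"| − 8 = 13 − 8 = 5.

5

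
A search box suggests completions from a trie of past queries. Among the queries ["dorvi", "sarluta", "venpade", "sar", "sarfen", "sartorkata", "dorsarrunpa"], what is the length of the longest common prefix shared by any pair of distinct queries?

3

Equivalently: take the maximum, over all pairs, of their longest common prefix length.
e.g. "dorsarrunpa" and "dorvi" share the prefix "dor" of length 3; no pair shares a longer one.
Longest shared-prefix length: 3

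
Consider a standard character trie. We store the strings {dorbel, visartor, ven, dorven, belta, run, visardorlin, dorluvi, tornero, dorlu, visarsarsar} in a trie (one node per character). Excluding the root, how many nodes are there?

Insert word by word; a character creates a node only if that edge doesn't already exist:
  "dorbel" → 6 new (d, o, r, b, e, l)
  "visartor" → 8 new (v, i, s, a, r, t, o, r)
  "ven" → prefix "v" already present; 2 new (e, n)
  "dorven" → prefix "dor" already present; 3 new (v, e, n)
  "belta" → 5 new (b, e, l, t, a)
  "run" → 3 new (r, u, n)
  "visardorlin" → prefix "visar" already present; 6 new (d, o, r, l, i, n)
  "dorluvi" → prefix "dor" already present; 4 new (l, u, v, i)
  "tornero" → 7 new (t, o, r, n, e, r, o)
  "dorlu" → prefix "dorlu" already present; 0 new (none)
  "visarsarsar" → prefix "visar" already present; 6 new (s, a, r, s, a, r)
Total nodes = 6 + 8 + 2 + 3 + 5 + 3 + 6 + 4 + 7 + 0 + 6 = 50

50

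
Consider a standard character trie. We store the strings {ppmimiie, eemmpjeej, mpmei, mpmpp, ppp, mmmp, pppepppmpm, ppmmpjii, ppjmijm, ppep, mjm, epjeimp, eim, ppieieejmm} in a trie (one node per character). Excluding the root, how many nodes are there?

Trace insertions, counting only characters that open a new branch:
  "ppmimiie" → 8 new (p, p, m, i, m, i, i, e)
  "eemmpjeej" → 9 new (e, e, m, m, p, j, e, e, j)
  "mpmei" → 5 new (m, p, m, e, i)
  "mpmpp" → prefix "mpm" already present; 2 new (p, p)
  "ppp" → prefix "pp" already present; 1 new (p)
  "mmmp" → prefix "m" already present; 3 new (m, m, p)
  "pppepppmpm" → prefix "ppp" already present; 7 new (e, p, p, p, m, p, m)
  "ppmmpjii" → prefix "ppm" already present; 5 new (m, p, j, i, i)
  "ppjmijm" → prefix "pp" already present; 5 new (j, m, i, j, m)
  "ppep" → prefix "pp" already present; 2 new (e, p)
  "mjm" → prefix "m" already present; 2 new (j, m)
  "epjeimp" → prefix "e" already present; 6 new (p, j, e, i, m, p)
  "eim" → prefix "e" already present; 2 new (i, m)
  "ppieieejmm" → prefix "pp" already present; 8 new (i, e, i, e, e, j, m, m)
Total nodes = 8 + 9 + 5 + 2 + 1 + 3 + 7 + 5 + 5 + 2 + 2 + 6 + 2 + 8 = 65

65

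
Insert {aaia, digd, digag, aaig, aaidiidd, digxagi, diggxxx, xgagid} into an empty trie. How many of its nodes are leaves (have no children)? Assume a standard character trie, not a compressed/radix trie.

8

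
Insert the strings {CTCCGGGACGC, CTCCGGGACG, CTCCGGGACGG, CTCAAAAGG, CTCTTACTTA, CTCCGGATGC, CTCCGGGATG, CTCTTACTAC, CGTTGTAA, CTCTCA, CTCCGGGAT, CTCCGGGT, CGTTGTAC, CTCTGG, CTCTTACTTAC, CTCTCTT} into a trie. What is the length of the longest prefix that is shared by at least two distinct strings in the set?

10

The deepest shared node is where two words last agree before diverging.
"CTCCGGGACG" and "CTCCGGGACGC" agree on "CTCCGGGACG" (10 characters) before diverging; nothing deeper is shared.
Longest shared-prefix length: 10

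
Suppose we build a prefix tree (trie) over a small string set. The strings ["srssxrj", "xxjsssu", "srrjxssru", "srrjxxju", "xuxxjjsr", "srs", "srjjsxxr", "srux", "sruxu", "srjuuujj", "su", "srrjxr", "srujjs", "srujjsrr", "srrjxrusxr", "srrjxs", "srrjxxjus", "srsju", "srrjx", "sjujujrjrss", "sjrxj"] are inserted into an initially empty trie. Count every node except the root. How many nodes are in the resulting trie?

Count nodes per top-level branch (shared prefixes stored once):
  's'-branch (sjrxj, sjujujrjrss, srjjsxxr, srjuuujj, srrjx, srrjxr, srrjxrusxr, srrjxs, srrjxssru, srrjxxju, srrjxxjus, srs, srsju, srssxrj, srujjs, srujjsrr, srux, sruxu, su): 58 nodes
  'x'-branch (xuxxjjsr, xxjsssu): 14 nodes
Sum: 72

72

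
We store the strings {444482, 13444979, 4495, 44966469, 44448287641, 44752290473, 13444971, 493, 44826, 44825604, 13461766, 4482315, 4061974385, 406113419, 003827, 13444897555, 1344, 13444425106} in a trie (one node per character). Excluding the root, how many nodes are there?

85

Insert word by word; a character creates a node only if that edge doesn't already exist:
  "444482" → 6 new (4, 4, 4, 4, 8, 2)
  "13444979" → 8 new (1, 3, 4, 4, 4, 9, 7, 9)
  "4495" → prefix "44" already present; 2 new (9, 5)
  "44966469" → prefix "449" already present; 5 new (6, 6, 4, 6, 9)
  "44448287641" → prefix "444482" already present; 5 new (8, 7, 6, 4, 1)
  "44752290473" → prefix "44" already present; 9 new (7, 5, 2, 2, 9, 0, 4, 7, 3)
  "13444971" → prefix "1344497" already present; 1 new (1)
  "493" → prefix "4" already present; 2 new (9, 3)
  "44826" → prefix "44" already present; 3 new (8, 2, 6)
  "44825604" → prefix "4482" already present; 4 new (5, 6, 0, 4)
  "13461766" → prefix "134" already present; 5 new (6, 1, 7, 6, 6)
  "4482315" → prefix "4482" already present; 3 new (3, 1, 5)
  "4061974385" → prefix "4" already present; 9 new (0, 6, 1, 9, 7, 4, 3, 8, 5)
  "406113419" → prefix "4061" already present; 5 new (1, 3, 4, 1, 9)
  "003827" → 6 new (0, 0, 3, 8, 2, 7)
  "13444897555" → prefix "13444" already present; 6 new (8, 9, 7, 5, 5, 5)
  "1344" → prefix "1344" already present; 0 new (none)
  "13444425106" → prefix "13444" already present; 6 new (4, 2, 5, 1, 0, 6)
Total nodes = 6 + 8 + 2 + 5 + 5 + 9 + 1 + 2 + 3 + 4 + 5 + 3 + 9 + 5 + 6 + 6 + 0 + 6 = 85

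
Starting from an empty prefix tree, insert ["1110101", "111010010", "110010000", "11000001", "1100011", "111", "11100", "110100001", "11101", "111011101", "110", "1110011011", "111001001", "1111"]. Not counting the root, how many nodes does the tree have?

43

Count nodes per top-level branch (shared prefixes stored once):
  '1'-branch (110, 11000001, 1100011, 110010000, 110100001, 111, 11100, 111001001, 1110011011, 11101, 111010010, 1110101, 111011101, 1111): 43 nodes
Sum: 43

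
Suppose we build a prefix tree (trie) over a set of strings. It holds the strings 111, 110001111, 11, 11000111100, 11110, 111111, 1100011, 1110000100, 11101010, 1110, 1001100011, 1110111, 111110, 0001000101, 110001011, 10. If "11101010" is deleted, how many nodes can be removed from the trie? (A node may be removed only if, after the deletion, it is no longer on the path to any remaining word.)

A node on "11101010"'s path can go only if nothing else ends at it or branches off below it.
The suffix "010" (3 nodes) is used only by "11101010"; the node for "11101" still has the child "1", so pruning stops there.
Nodes removed: 3

3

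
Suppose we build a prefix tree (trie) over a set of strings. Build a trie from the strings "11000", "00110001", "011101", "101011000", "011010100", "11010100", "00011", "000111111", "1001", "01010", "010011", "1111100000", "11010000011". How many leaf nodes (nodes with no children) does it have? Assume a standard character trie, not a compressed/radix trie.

Leaves are exactly the stored words that no other stored word extends.
Those words: "000111111", "00110001", "010011", "01010", "011010100", "011101", "1001", "101011000", "11000", "11010000011", "11010100", "1111100000"
Leaf count: 12

12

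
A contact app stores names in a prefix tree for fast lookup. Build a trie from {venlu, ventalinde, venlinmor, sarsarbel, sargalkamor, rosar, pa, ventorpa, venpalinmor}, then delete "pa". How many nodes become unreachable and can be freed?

2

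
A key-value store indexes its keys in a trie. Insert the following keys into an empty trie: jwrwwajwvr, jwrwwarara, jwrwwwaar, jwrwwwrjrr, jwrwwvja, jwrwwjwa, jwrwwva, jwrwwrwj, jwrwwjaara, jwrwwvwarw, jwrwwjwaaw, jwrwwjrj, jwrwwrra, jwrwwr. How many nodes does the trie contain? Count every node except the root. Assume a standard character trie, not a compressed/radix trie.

Insert word by word; a character creates a node only if that edge doesn't already exist:
  "jwrwwajwvr" → 10 new (j, w, r, w, w, a, j, w, v, r)
  "jwrwwarara" → prefix "jwrwwa" already present; 4 new (r, a, r, a)
  "jwrwwwaar" → prefix "jwrww" already present; 4 new (w, a, a, r)
  "jwrwwwrjrr" → prefix "jwrwww" already present; 4 new (r, j, r, r)
  "jwrwwvja" → prefix "jwrww" already present; 3 new (v, j, a)
  "jwrwwjwa" → prefix "jwrww" already present; 3 new (j, w, a)
  "jwrwwva" → prefix "jwrwwv" already present; 1 new (a)
  "jwrwwrwj" → prefix "jwrww" already present; 3 new (r, w, j)
  "jwrwwjaara" → prefix "jwrwwj" already present; 4 new (a, a, r, a)
  "jwrwwvwarw" → prefix "jwrwwv" already present; 4 new (w, a, r, w)
  "jwrwwjwaaw" → prefix "jwrwwjwa" already present; 2 new (a, w)
  "jwrwwjrj" → prefix "jwrwwj" already present; 2 new (r, j)
  "jwrwwrra" → prefix "jwrwwr" already present; 2 new (r, a)
  "jwrwwr" → prefix "jwrwwr" already present; 0 new (none)
Total nodes = 10 + 4 + 4 + 4 + 3 + 3 + 1 + 3 + 4 + 4 + 2 + 2 + 2 + 0 = 46

46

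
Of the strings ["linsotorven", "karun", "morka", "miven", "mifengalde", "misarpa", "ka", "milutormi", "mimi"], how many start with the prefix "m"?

6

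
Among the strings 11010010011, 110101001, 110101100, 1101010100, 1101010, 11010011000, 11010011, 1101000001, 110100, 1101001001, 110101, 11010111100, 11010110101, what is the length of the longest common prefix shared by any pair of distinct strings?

Look for the deepest trie node that still has at least two words in its subtree.
"1101001001" and "11010010011" agree on "1101001001" (10 characters) before diverging; nothing deeper is shared.
Longest shared-prefix length: 10

10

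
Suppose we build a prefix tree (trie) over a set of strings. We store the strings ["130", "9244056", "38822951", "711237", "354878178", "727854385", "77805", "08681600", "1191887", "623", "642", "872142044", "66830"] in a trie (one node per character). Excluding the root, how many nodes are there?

76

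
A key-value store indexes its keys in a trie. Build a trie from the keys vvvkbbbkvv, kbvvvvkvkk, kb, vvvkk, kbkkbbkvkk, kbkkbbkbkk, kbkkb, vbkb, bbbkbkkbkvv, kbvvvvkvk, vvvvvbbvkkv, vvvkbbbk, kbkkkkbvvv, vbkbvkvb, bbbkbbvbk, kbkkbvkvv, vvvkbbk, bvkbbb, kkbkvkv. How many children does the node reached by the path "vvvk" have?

2

The children of the "vvvk" node are the distinct next characters among strings starting with "vvvk".
Distinct next characters after "vvvk": b, k.
That node has 2 child edges.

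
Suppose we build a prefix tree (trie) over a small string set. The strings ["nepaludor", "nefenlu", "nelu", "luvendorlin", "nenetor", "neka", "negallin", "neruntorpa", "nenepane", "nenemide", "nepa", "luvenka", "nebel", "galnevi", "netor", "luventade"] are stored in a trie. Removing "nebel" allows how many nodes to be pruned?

After clearing the end-marker at "nebel", prune upward until reaching a node still needed by another word.
The suffix "bel" (3 nodes) is used only by "nebel"; the node for "ne" still has the child "p", so pruning stops there.
Nodes removed: 3

3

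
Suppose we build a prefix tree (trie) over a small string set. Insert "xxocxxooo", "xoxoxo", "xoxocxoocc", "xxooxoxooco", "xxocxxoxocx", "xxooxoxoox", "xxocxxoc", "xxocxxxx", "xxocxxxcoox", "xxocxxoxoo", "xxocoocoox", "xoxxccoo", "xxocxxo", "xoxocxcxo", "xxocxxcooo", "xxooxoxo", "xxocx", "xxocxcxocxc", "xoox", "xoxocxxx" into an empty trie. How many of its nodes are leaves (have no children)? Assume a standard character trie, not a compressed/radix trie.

Leaves are exactly the stored words that no other stored word extends.
Those words: "xoox", "xoxocxcxo", "xoxocxoocc", "xoxocxxx", "xoxoxo", "xoxxccoo", "xxocoocoox", "xxocxcxocxc", "xxocxxcooo", "xxocxxoc", "xxocxxooo", "xxocxxoxocx", "xxocxxoxoo", "xxocxxxcoox", "xxocxxxx", "xxooxoxooco", "xxooxoxoox"
Leaf count: 17

17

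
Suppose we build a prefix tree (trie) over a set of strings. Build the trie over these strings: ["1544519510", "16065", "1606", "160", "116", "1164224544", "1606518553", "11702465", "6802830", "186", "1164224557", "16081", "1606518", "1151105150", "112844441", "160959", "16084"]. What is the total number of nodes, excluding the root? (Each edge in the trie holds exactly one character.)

Trace insertions, counting only characters that open a new branch:
  "1544519510" → 10 new (1, 5, 4, 4, 5, 1, 9, 5, 1, 0)
  "16065" → prefix "1" already present; 4 new (6, 0, 6, 5)
  "1606" → prefix "1606" already present; 0 new (none)
  "160" → prefix "160" already present; 0 new (none)
  "116" → prefix "1" already present; 2 new (1, 6)
  "1164224544" → prefix "116" already present; 7 new (4, 2, 2, 4, 5, 4, 4)
  "1606518553" → prefix "16065" already present; 5 new (1, 8, 5, 5, 3)
  "11702465" → prefix "11" already present; 6 new (7, 0, 2, 4, 6, 5)
  "6802830" → 7 new (6, 8, 0, 2, 8, 3, 0)
  "186" → prefix "1" already present; 2 new (8, 6)
  "1164224557" → prefix "11642245" already present; 2 new (5, 7)
  "16081" → prefix "160" already present; 2 new (8, 1)
  "1606518" → prefix "1606518" already present; 0 new (none)
  "1151105150" → prefix "11" already present; 8 new (5, 1, 1, 0, 5, 1, 5, 0)
  "112844441" → prefix "11" already present; 7 new (2, 8, 4, 4, 4, 4, 1)
  "160959" → prefix "160" already present; 3 new (9, 5, 9)
  "16084" → prefix "1608" already present; 1 new (4)
Total nodes = 10 + 4 + 0 + 0 + 2 + 7 + 5 + 6 + 7 + 2 + 2 + 2 + 0 + 8 + 7 + 3 + 1 = 66

66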